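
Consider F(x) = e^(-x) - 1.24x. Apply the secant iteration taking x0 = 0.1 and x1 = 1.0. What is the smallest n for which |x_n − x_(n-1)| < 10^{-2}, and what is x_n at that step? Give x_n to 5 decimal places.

n = 4, x_n = 0.49273

F(0.1) = 0.7808374, F(1.0) = -0.8721206
x2 = 1.0000000 − (-0.8721206)·(0.9000000)/(-1.6529580) = 0.5251491;  |Δ| = 0.4748509
F(0.5251491) = -0.0597178
x3 = 0.5251491 − (-0.0597178)·(-0.4748509)/(0.8124028) = 0.4902440;  |Δ| = 0.0349052
F(0.4902440) = 0.0045744
x4 = 0.4902440 − 0.0045744·(-0.0349052)/(0.0642922) = 0.4927275;  |Δ| = 0.0024835
|x4 − x3| = 0.0024835 < 10^{-2}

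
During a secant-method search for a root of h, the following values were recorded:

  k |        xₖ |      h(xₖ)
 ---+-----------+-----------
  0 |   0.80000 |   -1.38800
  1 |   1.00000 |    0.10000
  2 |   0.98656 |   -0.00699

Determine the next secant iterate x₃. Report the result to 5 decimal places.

x₃ = 0.98656 − (-0.00699)·(0.98656 − 1.00000) / (-0.00699 − 0.10000)
   = 0.98656 − (0.0000939)/(-0.1069900) = 0.9874381

0.98744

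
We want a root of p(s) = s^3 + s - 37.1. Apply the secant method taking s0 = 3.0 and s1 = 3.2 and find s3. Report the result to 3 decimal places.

p(3.0) = -7.10000, p(3.2) = -1.13200
s2 = 3.20000 − (-1.13200)·(3.20000 − 3.00000) / (-1.13200 − (-7.10000)) = 3.20000 − (-0.22640)/(5.96800) = 3.23794
p(3.23794) = 0.08519
s3 = 3.23794 − 0.08519·(3.23794 − 3.20000) / (0.08519 − (-1.13200)) = 3.23794 − (0.00323)/(1.21719) = 3.23528

3.235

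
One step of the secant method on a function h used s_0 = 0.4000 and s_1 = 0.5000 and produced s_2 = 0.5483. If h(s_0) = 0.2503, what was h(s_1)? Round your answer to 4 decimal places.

The secant line through (0.4000, 0.2503) and (0.5000, h(s_1)) crosses zero at s_2 = 0.5483.
So (0.4000, 0.2503), (0.5000, h(s_1)), (0.5483, 0) are collinear:
h(s_1) = 0.2503 · (0.5000 − 0.5483) / (0.4000 − 0.5483) = 0.2503 · (-0.048300)/(-0.148300) = 0.081520

0.0815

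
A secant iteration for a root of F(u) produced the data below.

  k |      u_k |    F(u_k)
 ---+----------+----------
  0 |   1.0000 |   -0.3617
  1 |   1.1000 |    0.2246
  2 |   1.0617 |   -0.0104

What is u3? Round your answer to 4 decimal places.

u3 = 1.0617 − (-0.0104)·(1.0617 − 1.1000) / (-0.0104 − 0.2246)
   = 1.0617 − (0.000398)/(-0.235000) = 1.063395

1.0634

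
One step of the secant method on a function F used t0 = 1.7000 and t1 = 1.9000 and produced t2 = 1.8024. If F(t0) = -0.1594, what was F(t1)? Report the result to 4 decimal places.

The secant line through (1.7000, -0.1594) and (1.9000, F(t1)) crosses zero at t2 = 1.8024.
So (1.7000, -0.1594), (1.9000, F(t1)), (1.8024, 0) are collinear:
F(t1) = -0.1594 · (1.9000 − 1.8024) / (1.7000 − 1.8024) = -0.1594 · (0.097600)/(-0.102400) = 0.151928

0.1519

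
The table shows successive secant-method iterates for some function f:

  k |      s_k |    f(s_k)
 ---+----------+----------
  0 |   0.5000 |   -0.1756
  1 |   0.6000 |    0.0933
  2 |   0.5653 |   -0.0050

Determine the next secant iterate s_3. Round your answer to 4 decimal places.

0.5671

s_3 = 0.5653 − (-0.0050)·(0.5653 − 0.6000) / (-0.0050 − 0.0933)
   = 0.5653 − (0.000173)/(-0.098300) = 0.567065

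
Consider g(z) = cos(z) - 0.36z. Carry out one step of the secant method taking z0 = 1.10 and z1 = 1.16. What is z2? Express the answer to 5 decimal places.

g(1.10) = 0.0575961, g(1.16) = -0.0182605
z2 = 1.1600000 − (-0.0182605)·(1.1600000 − 1.1000000) / (-0.0182605 − 0.0575961) = 1.1600000 − (-0.0010956)/(-0.0758566) = 1.1455566

1.14556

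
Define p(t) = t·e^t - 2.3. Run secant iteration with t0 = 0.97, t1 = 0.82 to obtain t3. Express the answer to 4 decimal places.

0.9185

p(0.97) = 0.258806, p(0.82) = -0.438190
t2 = 0.820000 − (-0.438190)·(0.820000 − 0.970000) / (-0.438190 − 0.258806) = 0.820000 − (0.065729)/(-0.696996) = 0.914303
p(0.914303) = -0.018784
t3 = 0.914303 − (-0.018784)·(0.914303 − 0.820000) / (-0.018784 − (-0.438190)) = 0.914303 − (-0.001771)/(0.419406) = 0.918526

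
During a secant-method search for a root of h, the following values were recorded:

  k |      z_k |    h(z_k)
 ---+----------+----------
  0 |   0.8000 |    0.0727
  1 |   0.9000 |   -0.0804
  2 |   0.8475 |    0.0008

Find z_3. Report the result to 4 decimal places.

z_3 = 0.8475 − 0.0008·(0.8475 − 0.9000) / (0.0008 − (-0.0804))
   = 0.8475 − (-0.000042)/(0.081200) = 0.848017

0.8480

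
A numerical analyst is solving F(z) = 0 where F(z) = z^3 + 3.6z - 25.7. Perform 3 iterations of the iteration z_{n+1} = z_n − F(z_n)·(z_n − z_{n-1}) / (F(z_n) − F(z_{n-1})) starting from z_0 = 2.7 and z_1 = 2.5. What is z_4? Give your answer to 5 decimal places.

F(2.7) = 3.7030000, F(2.5) = -1.0750000
z_2 = 2.5000000 − (-1.0750000)·(2.5000000 − 2.7000000) / (-1.0750000 − 3.7030000) = 2.5000000 − (0.2150000)/(-4.7780000) = 2.5449979
F(2.5449979) = -0.0540196
z_3 = 2.5449979 − (-0.0540196)·(2.5449979 − 2.5000000) / (-0.0540196 − (-1.0750000)) = 2.5449979 − (-0.0024308)/(1.0209804) = 2.5473787
F(2.5473787) = 0.0008564
z_4 = 2.5473787 − 0.0008564·(2.5473787 − 2.5449979) / (0.0008564 − (-0.0540196)) = 2.5473787 − (0.0000020)/(0.0548760) = 2.5473416

2.54734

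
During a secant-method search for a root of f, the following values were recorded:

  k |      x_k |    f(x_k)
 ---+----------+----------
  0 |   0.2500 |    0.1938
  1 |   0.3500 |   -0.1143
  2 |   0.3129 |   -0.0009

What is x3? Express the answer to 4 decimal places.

x3 = 0.3129 − (-0.0009)·(0.3129 − 0.3500) / (-0.0009 − (-0.1143))
   = 0.3129 − (0.000033)/(0.113400) = 0.312606

0.3126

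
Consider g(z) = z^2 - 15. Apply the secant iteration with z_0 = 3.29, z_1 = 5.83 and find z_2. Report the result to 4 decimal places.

3.7479

g(3.29) = -4.175900, g(5.83) = 18.988900
z_2 = 5.830000 − 18.988900·(5.830000 − 3.290000) / (18.988900 − (-4.175900)) = 5.830000 − (48.231806)/(23.164800) = 3.747884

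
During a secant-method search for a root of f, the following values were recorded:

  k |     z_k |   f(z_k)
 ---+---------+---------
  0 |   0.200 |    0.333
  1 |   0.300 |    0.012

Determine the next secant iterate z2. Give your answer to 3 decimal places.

0.304

z2 = 0.300 − 0.012·(0.300 − 0.200) / (0.012 − 0.333)
   = 0.300 − (0.00120)/(-0.32100) = 0.30374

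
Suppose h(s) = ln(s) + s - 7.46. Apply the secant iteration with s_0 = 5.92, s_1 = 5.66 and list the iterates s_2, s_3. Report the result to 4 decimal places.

5.7168, 5.7166

h(5.92) = 0.238336, h(5.66) = -0.066576
s_2 = 5.660000 − (-0.066576)·(5.660000 − 5.920000) / (-0.066576 − 0.238336) = 5.660000 − (0.017310)/(-0.304913) = 5.716770
h(5.716770) = 0.000174
s_3 = 5.716770 − 0.000174·(5.716770 − 5.660000) / (0.000174 − (-0.066576)) = 5.716770 − (0.000010)/(0.066750) = 5.716622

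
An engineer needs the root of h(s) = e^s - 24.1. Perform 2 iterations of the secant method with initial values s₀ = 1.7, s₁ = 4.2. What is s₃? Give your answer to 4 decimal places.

h(1.7) = -18.626053, h(4.2) = 42.586331
s₂ = 4.200000 − 42.586331·(4.200000 − 1.700000) / (42.586331 − (-18.626053)) = 4.200000 − (106.465828)/(61.212384) = 2.460714
h(2.460714) = -12.386826
s₃ = 2.460714 − (-12.386826)·(2.460714 − 4.200000) / (-12.386826 − 42.586331) = 2.460714 − (21.544229)/(-54.973157) = 2.852619

2.8526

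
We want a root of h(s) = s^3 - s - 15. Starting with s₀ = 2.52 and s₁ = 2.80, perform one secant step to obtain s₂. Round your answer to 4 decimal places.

2.5949

h(2.52) = -1.516992, h(2.80) = 4.152000
s₂ = 2.800000 − 4.152000·(2.800000 − 2.520000) / (4.152000 − (-1.516992)) = 2.800000 − (1.162560)/(5.668992) = 2.594927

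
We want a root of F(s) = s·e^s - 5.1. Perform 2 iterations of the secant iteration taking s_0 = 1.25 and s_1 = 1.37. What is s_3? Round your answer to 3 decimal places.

F(1.25) = -0.73707, F(1.37) = 0.29143
s_2 = 1.37000 − 0.29143·(1.37000 − 1.25000) / (0.29143 − (-0.73707)) = 1.37000 − (0.03497)/(1.02850) = 1.33600
F(1.33600) = -0.01815
s_3 = 1.33600 − (-0.01815)·(1.33600 − 1.37000) / (-0.01815 − 0.29143) = 1.33600 − (0.00062)/(-0.30958) = 1.33799

1.338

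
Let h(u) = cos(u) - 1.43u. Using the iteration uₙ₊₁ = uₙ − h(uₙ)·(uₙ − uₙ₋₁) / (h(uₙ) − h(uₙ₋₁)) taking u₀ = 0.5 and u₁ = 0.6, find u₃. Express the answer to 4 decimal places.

0.5836

h(0.5) = 0.162583, h(0.6) = -0.032664
u₂ = 0.600000 − (-0.032664)·(0.600000 − 0.500000) / (-0.032664 − 0.162583) = 0.600000 − (-0.003266)/(-0.195247) = 0.583270
h(0.583270) = 0.000590
u₃ = 0.583270 − 0.000590·(0.583270 − 0.600000) / (0.000590 − (-0.032664)) = 0.583270 − (-0.000010)/(0.033254) = 0.583567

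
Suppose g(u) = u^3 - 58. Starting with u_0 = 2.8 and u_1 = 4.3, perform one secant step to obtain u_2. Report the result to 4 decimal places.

3.7395

g(2.8) = -36.048000, g(4.3) = 21.507000
u_2 = 4.300000 − 21.507000·(4.300000 − 2.800000) / (21.507000 − (-36.048000)) = 4.300000 − (32.260500)/(57.555000) = 3.739484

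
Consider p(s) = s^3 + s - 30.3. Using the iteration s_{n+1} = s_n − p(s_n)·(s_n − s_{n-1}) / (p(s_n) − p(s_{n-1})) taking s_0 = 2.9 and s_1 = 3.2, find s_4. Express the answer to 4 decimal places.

3.0107

p(2.9) = -3.011000, p(3.2) = 5.668000
s_2 = 3.200000 − 5.668000·(3.200000 − 2.900000) / (5.668000 − (-3.011000)) = 3.200000 − (1.700400)/(8.679000) = 3.004079
p(3.004079) = -0.185643
s_3 = 3.004079 − (-0.185643)·(3.004079 − 3.200000) / (-0.185643 − 5.668000) = 3.004079 − (0.036371)/(-5.853643) = 3.010292
p(3.010292) = -0.010861
s_4 = 3.010292 − (-0.010861)·(3.010292 − 3.004079) / (-0.010861 − (-0.185643)) = 3.010292 − (-0.000067)/(0.174782) = 3.010678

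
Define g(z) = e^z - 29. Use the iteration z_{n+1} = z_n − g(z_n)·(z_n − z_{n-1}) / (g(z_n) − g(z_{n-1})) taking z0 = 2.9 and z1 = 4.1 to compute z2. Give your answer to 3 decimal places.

g(2.9) = -10.82585, g(4.1) = 31.34029
z2 = 4.10000 − 31.34029·(4.10000 − 2.90000) / (31.34029 − (-10.82585)) = 4.10000 − (37.60835)/(42.16614) = 3.20809

3.208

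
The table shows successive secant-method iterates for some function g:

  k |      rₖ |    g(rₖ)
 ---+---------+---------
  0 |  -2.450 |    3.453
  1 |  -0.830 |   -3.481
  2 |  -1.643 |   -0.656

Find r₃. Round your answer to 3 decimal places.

-1.832

r₃ = -1.643 − (-0.656)·(-1.643 − (-0.830)) / (-0.656 − (-3.481))
   = -1.643 − (0.53333)/(2.82500) = -1.83179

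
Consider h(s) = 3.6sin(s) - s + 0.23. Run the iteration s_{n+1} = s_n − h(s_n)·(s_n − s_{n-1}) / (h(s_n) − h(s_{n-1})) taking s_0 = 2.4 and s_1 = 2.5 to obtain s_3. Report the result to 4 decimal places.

h(2.4) = 0.261667, h(2.5) = -0.115500
s_2 = 2.500000 − (-0.115500)·(2.500000 − 2.400000) / (-0.115500 − 0.261667) = 2.500000 − (-0.011550)/(-0.377168) = 2.469377
h(2.469377) = 0.002419
s_3 = 2.469377 − 0.002419·(2.469377 − 2.500000) / (0.002419 − (-0.115500)) = 2.469377 − (-0.000074)/(0.117920) = 2.470005

2.4700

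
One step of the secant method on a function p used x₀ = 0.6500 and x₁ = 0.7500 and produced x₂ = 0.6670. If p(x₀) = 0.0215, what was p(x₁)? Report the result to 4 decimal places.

-0.1050

The secant line through (0.6500, 0.0215) and (0.7500, p(x₁)) crosses zero at x₂ = 0.6670.
So (0.6500, 0.0215), (0.7500, p(x₁)), (0.6670, 0) are collinear:
p(x₁) = 0.0215 · (0.7500 − 0.6670) / (0.6500 − 0.6670) = 0.0215 · (0.083000)/(-0.017000) = -0.104971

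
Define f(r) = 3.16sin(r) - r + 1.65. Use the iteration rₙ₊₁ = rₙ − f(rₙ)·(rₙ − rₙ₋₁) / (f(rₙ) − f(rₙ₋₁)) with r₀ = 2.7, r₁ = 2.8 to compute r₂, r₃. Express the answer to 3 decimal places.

2.777, 2.777

f(2.7) = 0.30052, f(2.8) = -0.09144
r₂ = 2.80000 − (-0.09144)·(2.80000 − 2.70000) / (-0.09144 − 0.30052) = 2.80000 − (-0.00914)/(-0.39196) = 2.77667
f(2.77667) = 0.00106
r₃ = 2.77667 − 0.00106·(2.77667 − 2.80000) / (0.00106 − (-0.09144)) = 2.77667 − (-0.00002)/(0.09249) = 2.77694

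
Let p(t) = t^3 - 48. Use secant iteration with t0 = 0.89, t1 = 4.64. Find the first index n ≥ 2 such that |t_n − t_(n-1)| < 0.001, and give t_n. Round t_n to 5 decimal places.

p(0.89) = -47.2950310, p(4.64) = 51.8973440
t2 = 4.6400000 − 51.8973440·(3.7500000)/(99.1923750) = 2.6780040;  |Δ| = 1.9619960
p(2.6780040) = -28.7941435
t3 = 2.6780040 − (-28.7941435)·(-1.9619960)/(-80.6914875) = 3.3781274;  |Δ| = 0.7001233
p(3.3781274) = -9.4496735
t4 = 3.3781274 − (-9.4496735)·(0.7001233)/(19.3444700) = 3.7201340;  |Δ| = 0.3420066
p(3.7201340) = 3.4844111
t5 = 3.7201340 − 3.4844111·(0.3420066)/(12.9340847) = 3.6279982;  |Δ| = 0.0921358
p(3.6279982) = -0.2469404
t6 = 3.6279982 − (-0.2469404)·(-0.0921358)/(-3.7313515) = 3.6340958;  |Δ| = 0.0060975
p(3.6340958) = -0.0057615
t7 = 3.6340958 − (-0.0057615)·(0.0060975)/(0.2411789) = 3.6342414;  |Δ| = 0.0001457
|t7 − t6| = 0.0001457 < 0.001

n = 7, t_n = 3.63424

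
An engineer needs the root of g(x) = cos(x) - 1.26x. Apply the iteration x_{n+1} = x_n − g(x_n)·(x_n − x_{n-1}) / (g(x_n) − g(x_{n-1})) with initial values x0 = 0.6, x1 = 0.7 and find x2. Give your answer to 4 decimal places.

g(0.6) = 0.069336, g(0.7) = -0.117158
x2 = 0.700000 − (-0.117158)·(0.700000 − 0.600000) / (-0.117158 − 0.069336) = 0.700000 − (-0.011716)/(-0.186493) = 0.637179

0.6372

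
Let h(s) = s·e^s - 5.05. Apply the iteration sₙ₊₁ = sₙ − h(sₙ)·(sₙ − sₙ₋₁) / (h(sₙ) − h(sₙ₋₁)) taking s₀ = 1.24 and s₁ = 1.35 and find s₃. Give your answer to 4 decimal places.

1.3324

h(1.24) = -0.765039, h(1.35) = 0.157524
s₂ = 1.350000 − 0.157524·(1.350000 − 1.240000) / (0.157524 − (-0.765039)) = 1.350000 − (0.017328)/(0.922564) = 1.331218
h(1.331218) = -0.010474
s₃ = 1.331218 − (-0.010474)·(1.331218 − 1.350000) / (-0.010474 − 0.157524) = 1.331218 − (0.000197)/(-0.167998) = 1.332389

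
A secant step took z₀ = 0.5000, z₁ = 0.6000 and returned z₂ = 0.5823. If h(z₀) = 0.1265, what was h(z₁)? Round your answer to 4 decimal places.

The secant line through (0.5000, 0.1265) and (0.6000, h(z₁)) crosses zero at z₂ = 0.5823.
So (0.5000, 0.1265), (0.6000, h(z₁)), (0.5823, 0) are collinear:
h(z₁) = 0.1265 · (0.6000 − 0.5823) / (0.5000 − 0.5823) = 0.1265 · (0.017700)/(-0.082300) = -0.027206

-0.0272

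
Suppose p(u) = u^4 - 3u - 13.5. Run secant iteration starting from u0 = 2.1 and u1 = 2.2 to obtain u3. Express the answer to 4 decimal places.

2.1102

p(2.1) = -0.351900, p(2.2) = 3.325600
u2 = 2.200000 − 3.325600·(2.200000 − 2.100000) / (3.325600 − (-0.351900)) = 2.200000 − (0.332560)/(3.677500) = 2.109569
p(2.109569) = -0.023703
u3 = 2.109569 − (-0.023703)·(2.109569 − 2.200000) / (-0.023703 − 3.325600) = 2.109569 − (0.002143)/(-3.349303) = 2.110209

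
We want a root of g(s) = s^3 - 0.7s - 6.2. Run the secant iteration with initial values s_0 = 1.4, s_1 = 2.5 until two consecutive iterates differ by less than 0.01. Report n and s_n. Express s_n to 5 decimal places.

n = 5, s_n = 1.96383

g(1.4) = -4.4360000, g(2.5) = 7.6750000
s_2 = 2.5000000 − 7.6750000·(1.1000000)/(12.1110000) = 1.8029064;  |Δ| = 0.6970936
g(1.8029064) = -1.6017382
s_3 = 1.8029064 − (-1.6017382)·(-0.6970936)/(-9.2767382) = 1.9232679;  |Δ| = 0.1203614
g(1.9232679) = -0.4321980
s_4 = 1.9232679 − (-0.4321980)·(0.1203614)/(1.1695402) = 1.9677469;  |Δ| = 0.0444790
g(1.9677469) = 0.0417475
s_5 = 1.9677469 − 0.0417475·(0.0444790)/(0.4739454) = 1.9638289;  |Δ| = 0.0039179
|s_5 − s_4| = 0.0039179 < 0.01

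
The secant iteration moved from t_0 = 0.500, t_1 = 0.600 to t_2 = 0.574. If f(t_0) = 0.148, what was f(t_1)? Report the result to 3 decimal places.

The secant line through (0.500, 0.148) and (0.600, f(t_1)) crosses zero at t_2 = 0.574.
So (0.500, 0.148), (0.600, f(t_1)), (0.574, 0) are collinear:
f(t_1) = 0.148 · (0.600 − 0.574) / (0.500 − 0.574) = 0.148 · (0.02600)/(-0.07400) = -0.05200

-0.052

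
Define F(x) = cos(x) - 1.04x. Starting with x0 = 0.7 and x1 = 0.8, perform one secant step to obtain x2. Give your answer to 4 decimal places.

0.7214

F(0.7) = 0.036842, F(0.8) = -0.135293
x2 = 0.800000 − (-0.135293)·(0.800000 − 0.700000) / (-0.135293 − 0.036842) = 0.800000 − (-0.013529)/(-0.172135) = 0.721403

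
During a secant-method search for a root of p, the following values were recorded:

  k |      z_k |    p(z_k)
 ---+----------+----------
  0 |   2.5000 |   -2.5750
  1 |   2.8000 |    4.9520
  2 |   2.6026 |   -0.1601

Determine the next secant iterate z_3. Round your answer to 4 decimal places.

2.6088

z_3 = 2.6026 − (-0.1601)·(2.6026 − 2.8000) / (-0.1601 − 4.9520)
   = 2.6026 − (0.031604)/(-5.112100) = 2.608782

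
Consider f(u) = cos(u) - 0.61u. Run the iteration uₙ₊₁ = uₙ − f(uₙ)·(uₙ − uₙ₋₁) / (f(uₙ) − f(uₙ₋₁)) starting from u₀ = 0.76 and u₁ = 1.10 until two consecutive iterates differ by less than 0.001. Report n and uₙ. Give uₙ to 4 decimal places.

f(0.76) = 0.261236, f(1.10) = -0.217404
u₂ = 1.100000 − (-0.217404)·(0.340000)/(-0.478640) = 0.945568;  |Δ| = 0.154432
f(0.945568) = 0.008486
u₃ = 0.945568 − 0.008486·(-0.154432)/(0.225890) = 0.951370;  |Δ| = 0.005802
f(0.951370) = 0.000233
u₄ = 0.951370 − 0.000233·(0.005802)/(-0.008253) = 0.951533;  |Δ| = 0.000164
|u₄ − u₃| = 0.000164 < 0.001

n = 4, uₙ = 0.9515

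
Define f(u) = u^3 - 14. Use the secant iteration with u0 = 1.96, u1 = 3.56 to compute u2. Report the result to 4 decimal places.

2.2354

f(1.96) = -6.470464, f(3.56) = 31.118016
u2 = 3.560000 − 31.118016·(3.560000 − 1.960000) / (31.118016 − (-6.470464)) = 3.560000 − (49.788826)/(37.588480) = 2.235423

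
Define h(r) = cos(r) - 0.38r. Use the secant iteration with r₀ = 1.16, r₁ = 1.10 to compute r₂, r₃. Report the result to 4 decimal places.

h(1.16) = -0.041460, h(1.10) = 0.035596
r₂ = 1.100000 − 0.035596·(1.100000 − 1.160000) / (0.035596 − (-0.041460)) = 1.100000 − (-0.002136)/(0.077057) = 1.127717
h(1.127717) = 0.000191
r₃ = 1.127717 − 0.000191·(1.127717 − 1.100000) / (0.000191 − 0.035596) = 1.127717 − (0.000005)/(-0.035405) = 1.127867

1.1277, 1.1279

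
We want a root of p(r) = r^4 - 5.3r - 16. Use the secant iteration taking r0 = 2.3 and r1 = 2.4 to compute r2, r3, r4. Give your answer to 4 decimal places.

2.3044, 2.3047, 2.3047

p(2.3) = -0.205900, p(2.4) = 4.457600
r2 = 2.400000 − 4.457600·(2.400000 − 2.300000) / (4.457600 − (-0.205900)) = 2.400000 − (0.445760)/(4.663500) = 2.304415
p(2.304415) = -0.013805
r3 = 2.304415 − (-0.013805)·(2.304415 − 2.400000) / (-0.013805 − 4.457600) = 2.304415 − (0.001320)/(-4.471405) = 2.304710
p(2.304710) = -0.000921
r4 = 2.304710 − (-0.000921)·(2.304710 − 2.304415) / (-0.000921 − (-0.013805)) = 2.304710 − (0.000000)/(0.012884) = 2.304731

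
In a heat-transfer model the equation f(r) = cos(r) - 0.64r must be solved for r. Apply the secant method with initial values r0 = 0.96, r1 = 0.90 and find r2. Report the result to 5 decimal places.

f(0.96) = -0.0408800, f(0.90) = 0.0456100
r2 = 0.9000000 − 0.0456100·(0.9000000 − 0.9600000) / (0.0456100 − (-0.0408800)) = 0.9000000 − (-0.0027366)/(0.0864900) = 0.9316406

0.93164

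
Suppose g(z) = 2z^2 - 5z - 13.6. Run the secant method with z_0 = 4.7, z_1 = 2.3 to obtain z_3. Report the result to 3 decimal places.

4.255

g(4.7) = 7.08000, g(2.3) = -14.52000
z_2 = 2.30000 − (-14.52000)·(2.30000 − 4.70000) / (-14.52000 − 7.08000) = 2.30000 − (34.84800)/(-21.60000) = 3.91333
g(3.91333) = -2.53831
z_3 = 3.91333 − (-2.53831)·(3.91333 − 2.30000) / (-2.53831 − (-14.52000)) = 3.91333 − (-4.09514)/(11.98169) = 4.25512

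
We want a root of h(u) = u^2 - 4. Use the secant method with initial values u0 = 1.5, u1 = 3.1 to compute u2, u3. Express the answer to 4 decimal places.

1.8804, 1.9736

h(1.5) = -1.750000, h(3.1) = 5.610000
u2 = 3.100000 − 5.610000·(3.100000 − 1.500000) / (5.610000 − (-1.750000)) = 3.100000 − (8.976000)/(7.360000) = 1.880435
h(1.880435) = -0.463965
u3 = 1.880435 − (-0.463965)·(1.880435 − 3.100000) / (-0.463965 − 5.610000) = 1.880435 − (0.565836)/(-6.073965) = 1.973592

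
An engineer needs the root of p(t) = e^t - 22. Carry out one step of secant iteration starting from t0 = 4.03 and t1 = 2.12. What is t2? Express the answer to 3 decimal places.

2.665

p(4.03) = 34.26091, p(2.12) = -13.66886
t2 = 2.12000 − (-13.66886)·(2.12000 − 4.03000) / (-13.66886 − 34.26091) = 2.12000 − (26.10753)/(-47.92977) = 2.66470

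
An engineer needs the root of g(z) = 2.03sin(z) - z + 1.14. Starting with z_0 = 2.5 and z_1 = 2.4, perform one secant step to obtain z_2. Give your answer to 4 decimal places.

g(2.5) = -0.145102, g(2.4) = 0.111190
z_2 = 2.400000 − 0.111190·(2.400000 − 2.500000) / (0.111190 − (-0.145102)) = 2.400000 − (-0.011119)/(0.256292) = 2.443384

2.4434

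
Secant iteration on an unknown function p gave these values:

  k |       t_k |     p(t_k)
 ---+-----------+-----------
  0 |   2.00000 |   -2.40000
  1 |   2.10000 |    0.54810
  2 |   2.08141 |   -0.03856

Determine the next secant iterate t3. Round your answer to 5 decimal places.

2.08263

t3 = 2.08141 − (-0.03856)·(2.08141 − 2.10000) / (-0.03856 − 0.54810)
   = 2.08141 − (0.0007168)/(-0.5866600) = 2.0826319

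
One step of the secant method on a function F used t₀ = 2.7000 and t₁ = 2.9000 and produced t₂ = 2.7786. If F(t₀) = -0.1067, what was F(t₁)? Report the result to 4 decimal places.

0.1648

The secant line through (2.7000, -0.1067) and (2.9000, F(t₁)) crosses zero at t₂ = 2.7786.
So (2.7000, -0.1067), (2.9000, F(t₁)), (2.7786, 0) are collinear:
F(t₁) = -0.1067 · (2.9000 − 2.7786) / (2.7000 − 2.7786) = -0.1067 · (0.121400)/(-0.078600) = 0.164801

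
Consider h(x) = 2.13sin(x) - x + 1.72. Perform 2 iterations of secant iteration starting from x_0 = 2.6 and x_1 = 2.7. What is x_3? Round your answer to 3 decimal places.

2.676

h(2.6) = 0.21802, h(2.7) = -0.06968
x_2 = 2.70000 − (-0.06968)·(2.70000 − 2.60000) / (-0.06968 − 0.21802) = 2.70000 − (-0.00697)/(-0.28770) = 2.67578
h(2.67578) = 0.00091
x_3 = 2.67578 − 0.00091·(2.67578 − 2.70000) / (0.00091 − (-0.06968)) = 2.67578 − (-0.00002)/(0.07059) = 2.67609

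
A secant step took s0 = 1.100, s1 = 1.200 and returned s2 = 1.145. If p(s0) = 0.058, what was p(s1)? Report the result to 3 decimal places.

The secant line through (1.100, 0.058) and (1.200, p(s1)) crosses zero at s2 = 1.145.
So (1.100, 0.058), (1.200, p(s1)), (1.145, 0) are collinear:
p(s1) = 0.058 · (1.200 − 1.145) / (1.100 − 1.145) = 0.058 · (0.05500)/(-0.04500) = -0.07089

-0.071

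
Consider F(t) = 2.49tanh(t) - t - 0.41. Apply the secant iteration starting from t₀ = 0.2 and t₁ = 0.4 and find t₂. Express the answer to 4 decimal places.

0.2931

F(0.2) = -0.118535, F(0.4) = 0.136073
t₂ = 0.400000 − 0.136073·(0.400000 − 0.200000) / (0.136073 − (-0.118535)) = 0.400000 − (0.027215)/(0.254608) = 0.293112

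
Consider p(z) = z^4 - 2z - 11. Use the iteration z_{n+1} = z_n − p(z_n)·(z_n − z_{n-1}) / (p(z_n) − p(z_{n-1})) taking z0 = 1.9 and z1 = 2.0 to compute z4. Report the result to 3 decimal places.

1.966

p(1.9) = -1.76790, p(2.0) = 1.00000
z2 = 2.00000 − 1.00000·(2.00000 − 1.90000) / (1.00000 − (-1.76790)) = 2.00000 − (0.10000)/(2.76790) = 1.96387
p(1.96387) = -0.05290
z3 = 1.96387 − (-0.05290)·(1.96387 − 2.00000) / (-0.05290 − 1.00000) = 1.96387 − (0.00191)/(-1.05290) = 1.96569
p(1.96569) = -0.00146
z4 = 1.96569 − (-0.00146)·(1.96569 − 1.96387) / (-0.00146 − (-0.05290)) = 1.96569 − (0.00000)/(0.05144) = 1.96574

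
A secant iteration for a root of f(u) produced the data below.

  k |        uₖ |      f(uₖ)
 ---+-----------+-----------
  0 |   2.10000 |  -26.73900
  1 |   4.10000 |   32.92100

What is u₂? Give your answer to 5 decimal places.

2.99638

u₂ = 4.10000 − 32.92100·(4.10000 − 2.10000) / (32.92100 − (-26.73900))
   = 4.10000 − (65.8420000)/(59.6600000) = 2.9963795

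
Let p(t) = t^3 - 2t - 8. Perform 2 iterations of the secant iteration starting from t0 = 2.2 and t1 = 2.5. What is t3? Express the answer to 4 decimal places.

2.3299

p(2.2) = -1.752000, p(2.5) = 2.625000
t2 = 2.500000 − 2.625000·(2.500000 − 2.200000) / (2.625000 − (-1.752000)) = 2.500000 − (0.787500)/(4.377000) = 2.320082
p(2.320082) = -0.151668
t3 = 2.320082 − (-0.151668)·(2.320082 − 2.500000) / (-0.151668 − 2.625000) = 2.320082 − (0.027288)/(-2.776668) = 2.329910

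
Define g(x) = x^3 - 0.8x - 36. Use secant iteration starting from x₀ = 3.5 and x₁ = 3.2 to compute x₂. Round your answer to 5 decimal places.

g(3.5) = 4.0750000, g(3.2) = -5.7920000
x₂ = 3.2000000 − (-5.7920000)·(3.2000000 − 3.5000000) / (-5.7920000 − 4.0750000) = 3.2000000 − (1.7376000)/(-9.8670000) = 3.3761022

3.37610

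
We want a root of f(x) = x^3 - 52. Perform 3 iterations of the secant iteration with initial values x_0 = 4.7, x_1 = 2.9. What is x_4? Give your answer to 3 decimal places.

3.729

f(4.7) = 51.82300, f(2.9) = -27.61100
x_2 = 2.90000 − (-27.61100)·(2.90000 − 4.70000) / (-27.61100 − 51.82300) = 2.90000 − (49.69980)/(-79.43400) = 3.52567
f(3.52567) = -8.17454
x_3 = 3.52567 − (-8.17454)·(3.52567 − 2.90000) / (-8.17454 − (-27.61100)) = 3.52567 − (-5.11460)/(19.43646) = 3.78882
f(3.78882) = 2.38904
x_4 = 3.78882 − 2.38904·(3.78882 − 3.52567) / (2.38904 − (-8.17454)) = 3.78882 − (0.62866)/(10.56358) = 3.72931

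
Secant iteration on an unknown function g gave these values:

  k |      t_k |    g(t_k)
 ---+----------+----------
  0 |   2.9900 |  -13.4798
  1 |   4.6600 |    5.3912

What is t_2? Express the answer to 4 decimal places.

4.1829

t_2 = 4.6600 − 5.3912·(4.6600 − 2.9900) / (5.3912 − (-13.4798))
   = 4.6600 − (9.003304)/(18.871000) = 4.182903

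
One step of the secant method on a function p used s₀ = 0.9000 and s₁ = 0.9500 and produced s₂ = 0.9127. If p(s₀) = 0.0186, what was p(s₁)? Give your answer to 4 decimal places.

The secant line through (0.9000, 0.0186) and (0.9500, p(s₁)) crosses zero at s₂ = 0.9127.
So (0.9000, 0.0186), (0.9500, p(s₁)), (0.9127, 0) are collinear:
p(s₁) = 0.0186 · (0.9500 − 0.9127) / (0.9000 − 0.9127) = 0.0186 · (0.037300)/(-0.012700) = -0.054628

-0.0546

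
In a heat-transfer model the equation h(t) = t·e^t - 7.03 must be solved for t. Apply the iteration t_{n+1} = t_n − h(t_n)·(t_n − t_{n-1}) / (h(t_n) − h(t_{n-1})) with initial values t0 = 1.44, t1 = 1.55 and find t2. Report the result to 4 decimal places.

1.5255

h(1.44) = -0.952198, h(1.55) = 0.272779
t2 = 1.550000 − 0.272779·(1.550000 − 1.440000) / (0.272779 − (-0.952198)) = 1.550000 − (0.030006)/(1.224977) = 1.525505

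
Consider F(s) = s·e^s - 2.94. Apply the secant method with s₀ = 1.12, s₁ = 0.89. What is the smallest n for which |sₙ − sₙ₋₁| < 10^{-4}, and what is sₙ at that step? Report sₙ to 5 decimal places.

F(1.12) = 0.4926367, F(0.89) = -0.7727346
s₂ = 0.8900000 − (-0.7727346)·(-0.2300000)/(-1.2653713) = 1.0304560;  |Δ| = 0.1404560
F(1.0304560) = -0.0523086
s₃ = 1.0304560 − (-0.0523086)·(0.1404560)/(0.7204260) = 1.0406542;  |Δ| = 0.0101982
F(1.0406542) = 0.0061632
s₄ = 1.0406542 − 0.0061632·(0.0101982)/(0.0584717) = 1.0395792;  |Δ| = 0.0010749
F(1.0395792) = -0.0000420
s₅ = 1.0395792 − (-0.0000420)·(-0.0010749)/(-0.0062052) = 1.0395865;  |Δ| = 0.0000073
|s₅ − s₄| = 0.0000073 < 10^{-4}

n = 5, sₙ = 1.03959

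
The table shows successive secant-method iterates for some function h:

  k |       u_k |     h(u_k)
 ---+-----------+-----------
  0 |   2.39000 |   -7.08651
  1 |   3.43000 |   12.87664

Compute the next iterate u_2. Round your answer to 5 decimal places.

u_2 = 3.43000 − 12.87664·(3.43000 − 2.39000) / (12.87664 − (-7.08651))
   = 3.43000 − (13.3917056)/(19.9631500) = 2.7591787

2.75918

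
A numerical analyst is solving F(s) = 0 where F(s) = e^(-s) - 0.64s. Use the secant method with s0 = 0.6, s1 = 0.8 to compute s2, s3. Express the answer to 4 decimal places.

0.7449, 0.7431

F(0.6) = 0.164812, F(0.8) = -0.062671
s2 = 0.800000 − (-0.062671)·(0.800000 − 0.600000) / (-0.062671 − 0.164812) = 0.800000 − (-0.012534)/(-0.227483) = 0.744900
F(0.744900) = -0.001955
s3 = 0.744900 − (-0.001955)·(0.744900 − 0.800000) / (-0.001955 − (-0.062671)) = 0.744900 − (0.000108)/(0.060716) = 0.743127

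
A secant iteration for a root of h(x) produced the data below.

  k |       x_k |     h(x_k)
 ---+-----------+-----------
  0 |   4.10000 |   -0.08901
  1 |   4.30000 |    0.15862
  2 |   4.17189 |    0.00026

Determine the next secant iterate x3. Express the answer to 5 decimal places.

4.17168

x3 = 4.17189 − 0.00026·(4.17189 − 4.30000) / (0.00026 − 0.15862)
   = 4.17189 − (-0.0000333)/(-0.1583600) = 4.1716797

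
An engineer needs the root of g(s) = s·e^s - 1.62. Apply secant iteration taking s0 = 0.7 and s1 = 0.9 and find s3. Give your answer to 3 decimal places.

0.758

g(0.7) = -0.21037, g(0.9) = 0.59364
s2 = 0.90000 − 0.59364·(0.90000 − 0.70000) / (0.59364 − (-0.21037)) = 0.90000 − (0.11873)/(0.80402) = 0.75233
g(0.75233) = -0.02360
s3 = 0.75233 − (-0.02360)·(0.75233 − 0.90000) / (-0.02360 − 0.59364) = 0.75233 − (0.00348)/(-0.61724) = 0.75798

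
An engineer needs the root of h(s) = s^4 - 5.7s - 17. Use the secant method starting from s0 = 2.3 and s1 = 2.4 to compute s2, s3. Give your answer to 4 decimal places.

2.3460, 2.3477

h(2.3) = -2.125900, h(2.4) = 2.497600
s2 = 2.400000 − 2.497600·(2.400000 − 2.300000) / (2.497600 − (-2.125900)) = 2.400000 − (0.249760)/(4.623500) = 2.345980
h(2.345980) = -0.082215
s3 = 2.345980 − (-0.082215)·(2.345980 − 2.400000) / (-0.082215 − 2.497600) = 2.345980 − (0.004441)/(-2.579815) = 2.347702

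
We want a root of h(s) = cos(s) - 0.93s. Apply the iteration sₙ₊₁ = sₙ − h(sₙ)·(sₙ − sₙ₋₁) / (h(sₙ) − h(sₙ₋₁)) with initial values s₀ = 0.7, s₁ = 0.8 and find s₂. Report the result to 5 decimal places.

h(0.7) = 0.1138422, h(0.8) = -0.0472933
s₂ = 0.8000000 − (-0.0472933)·(0.8000000 − 0.7000000) / (-0.0472933 − 0.1138422) = 0.8000000 − (-0.0047293)/(-0.1611355) = 0.7706500

0.77065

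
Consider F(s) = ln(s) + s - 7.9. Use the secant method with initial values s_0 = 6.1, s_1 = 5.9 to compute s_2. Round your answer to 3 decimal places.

F(6.1) = 0.00829, F(5.9) = -0.22505
s_2 = 5.90000 − (-0.22505)·(5.90000 − 6.10000) / (-0.22505 − 0.00829) = 5.90000 − (0.04501)/(-0.23334) = 6.09290

6.093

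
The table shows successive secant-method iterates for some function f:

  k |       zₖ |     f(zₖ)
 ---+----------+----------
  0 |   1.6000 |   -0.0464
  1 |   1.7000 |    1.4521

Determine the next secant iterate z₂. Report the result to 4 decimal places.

1.6031

z₂ = 1.7000 − 1.4521·(1.7000 − 1.6000) / (1.4521 − (-0.0464))
   = 1.7000 − (0.145210)/(1.498500) = 1.603096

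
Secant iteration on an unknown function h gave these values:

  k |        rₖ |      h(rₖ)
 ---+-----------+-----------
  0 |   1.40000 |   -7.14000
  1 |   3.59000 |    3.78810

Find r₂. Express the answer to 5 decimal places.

2.83086

r₂ = 3.59000 − 3.78810·(3.59000 − 1.40000) / (3.78810 − (-7.14000))
   = 3.59000 − (8.2959390)/(10.9281000) = 2.8308617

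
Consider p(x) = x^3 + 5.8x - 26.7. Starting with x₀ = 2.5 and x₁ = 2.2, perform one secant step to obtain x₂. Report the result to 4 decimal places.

p(2.5) = 3.425000, p(2.2) = -3.292000
x₂ = 2.200000 − (-3.292000)·(2.200000 − 2.500000) / (-3.292000 − 3.425000) = 2.200000 − (0.987600)/(-6.717000) = 2.347030

2.3470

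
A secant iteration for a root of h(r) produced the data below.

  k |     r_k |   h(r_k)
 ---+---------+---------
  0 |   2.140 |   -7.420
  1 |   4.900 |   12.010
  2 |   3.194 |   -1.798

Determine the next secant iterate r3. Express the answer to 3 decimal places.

r3 = 3.194 − (-1.798)·(3.194 − 4.900) / (-1.798 − 12.010)
   = 3.194 − (3.06739)/(-13.80800) = 3.41615

3.416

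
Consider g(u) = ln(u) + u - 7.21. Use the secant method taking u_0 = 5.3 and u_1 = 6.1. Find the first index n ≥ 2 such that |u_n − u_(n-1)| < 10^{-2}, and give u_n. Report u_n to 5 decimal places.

n = 3, u_n = 5.50443

g(5.3) = -0.2422932, g(6.1) = 0.6982888
u_2 = 6.1000000 − 0.6982888·(0.8000000)/(0.9405820) = 5.5060794;  |Δ| = 0.5939206
g(5.5060794) = 0.0019322
u_3 = 5.5060794 − 0.0019322·(-0.5939206)/(-0.6963566) = 5.5044314;  |Δ| = 0.0016480
|u_3 − u_2| = 0.0016480 < 10^{-2}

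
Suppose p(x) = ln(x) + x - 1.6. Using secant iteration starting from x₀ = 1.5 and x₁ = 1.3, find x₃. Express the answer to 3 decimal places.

p(1.5) = 0.30547, p(1.3) = -0.03764
x₂ = 1.30000 − (-0.03764)·(1.30000 − 1.50000) / (-0.03764 − 0.30547) = 1.30000 − (0.00753)/(-0.34310) = 1.32194
p(1.32194) = 0.00104
x₃ = 1.32194 − 0.00104·(1.32194 − 1.30000) / (0.00104 − (-0.03764)) = 1.32194 − (0.00002)/(0.03867) = 1.32135

1.321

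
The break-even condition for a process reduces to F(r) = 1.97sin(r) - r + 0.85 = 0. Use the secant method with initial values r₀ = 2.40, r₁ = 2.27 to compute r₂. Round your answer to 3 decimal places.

2.307

F(2.40) = -0.21934, F(2.27) = 0.08775
r₂ = 2.27000 − 0.08775·(2.27000 − 2.40000) / (0.08775 − (-0.21934)) = 2.27000 − (-0.01141)/(0.30709) = 2.30715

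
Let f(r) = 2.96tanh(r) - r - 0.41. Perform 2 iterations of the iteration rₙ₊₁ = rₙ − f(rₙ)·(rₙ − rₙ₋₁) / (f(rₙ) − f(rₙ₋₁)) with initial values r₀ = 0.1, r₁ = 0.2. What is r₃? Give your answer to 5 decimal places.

0.21403

f(0.1) = -0.2149827, f(0.2) = -0.0257691
r₂ = 0.2000000 − (-0.0257691)·(0.2000000 − 0.1000000) / (-0.0257691 − (-0.2149827)) = 0.2000000 − (-0.0025769)/(0.1892137) = 0.2136190
f(0.2136190) = -0.0007525
r₃ = 0.2136190 − (-0.0007525)·(0.2136190 − 0.2000000) / (-0.0007525 − (-0.0257691)) = 0.2136190 − (-0.0000102)/(0.0250166) = 0.2140287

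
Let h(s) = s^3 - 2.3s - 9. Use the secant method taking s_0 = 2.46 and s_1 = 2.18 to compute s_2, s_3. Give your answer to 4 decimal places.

2.4435, 2.4457

h(2.46) = 0.228936, h(2.18) = -3.653768
s_2 = 2.180000 − (-3.653768)·(2.180000 − 2.460000) / (-3.653768 − 0.228936) = 2.180000 − (1.023055)/(-3.882704) = 2.443490
h(2.443490) = -0.030814
s_3 = 2.443490 − (-0.030814)·(2.443490 − 2.180000) / (-0.030814 − (-3.653768)) = 2.443490 − (-0.008119)/(3.622954) = 2.445731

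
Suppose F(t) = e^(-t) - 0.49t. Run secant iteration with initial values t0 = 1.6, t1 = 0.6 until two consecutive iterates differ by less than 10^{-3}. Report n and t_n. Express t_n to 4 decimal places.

F(1.6) = -0.582103, F(0.6) = 0.254812
t2 = 0.600000 − 0.254812·(-1.000000)/(0.836915) = 0.904465;  |Δ| = 0.304465
F(0.904465) = -0.038430
t3 = 0.904465 − (-0.038430)·(0.304465)/(-0.293241) = 0.864565;  |Δ| = 0.039901
F(0.864565) = -0.002402
t4 = 0.864565 − (-0.002402)·(-0.039901)/(0.036028) = 0.861905;  |Δ| = 0.002660
F(0.861905) = 0.000024
t5 = 0.861905 − 0.000024·(-0.002660)/(0.002425) = 0.861931;  |Δ| = 0.000026
|t5 − t4| = 0.000026 < 10^{-3}

n = 5, t_n = 0.8619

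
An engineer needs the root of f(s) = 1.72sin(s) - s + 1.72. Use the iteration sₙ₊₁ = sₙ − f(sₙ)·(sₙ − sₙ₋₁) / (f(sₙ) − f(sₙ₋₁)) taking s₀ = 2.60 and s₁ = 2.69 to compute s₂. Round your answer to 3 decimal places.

2.603

f(2.60) = 0.00666, f(2.69) = -0.21939
s₂ = 2.69000 − (-0.21939)·(2.69000 − 2.60000) / (-0.21939 − 0.00666) = 2.69000 − (-0.01975)/(-0.22606) = 2.60265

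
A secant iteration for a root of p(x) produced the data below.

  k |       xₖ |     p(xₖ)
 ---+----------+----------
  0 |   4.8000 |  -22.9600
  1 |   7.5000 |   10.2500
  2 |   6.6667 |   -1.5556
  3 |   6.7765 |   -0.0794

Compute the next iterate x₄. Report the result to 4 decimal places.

x₄ = 6.7765 − (-0.0794)·(6.7765 − 6.6667) / (-0.0794 − (-1.5556))
   = 6.7765 − (-0.008718)/(1.476200) = 6.782406

6.7824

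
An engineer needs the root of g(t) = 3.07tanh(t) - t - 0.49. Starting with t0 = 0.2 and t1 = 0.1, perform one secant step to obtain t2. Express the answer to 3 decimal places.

0.242

g(0.2) = -0.08406, g(0.1) = -0.28402
t2 = 0.10000 − (-0.28402)·(0.10000 − 0.20000) / (-0.28402 − (-0.08406)) = 0.10000 − (0.02840)/(-0.19996) = 0.24204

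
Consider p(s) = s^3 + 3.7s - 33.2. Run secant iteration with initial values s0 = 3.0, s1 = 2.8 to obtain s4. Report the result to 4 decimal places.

p(3.0) = 4.900000, p(2.8) = -0.888000
s2 = 2.800000 − (-0.888000)·(2.800000 − 3.000000) / (-0.888000 − 4.900000) = 2.800000 − (0.177600)/(-5.788000) = 2.830684
p(2.830684) = -0.044839
s3 = 2.830684 − (-0.044839)·(2.830684 − 2.800000) / (-0.044839 − (-0.888000)) = 2.830684 − (-0.001376)/(0.843161) = 2.832316
p(2.832316) = 0.000446
s4 = 2.832316 − 0.000446·(2.832316 − 2.830684) / (0.000446 − (-0.044839)) = 2.832316 − (0.000001)/(0.045285) = 2.832300

2.8323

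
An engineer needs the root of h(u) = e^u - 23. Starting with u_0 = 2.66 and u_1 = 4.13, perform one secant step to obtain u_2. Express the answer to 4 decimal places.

h(2.66) = -8.703711, h(4.13) = 39.177923
u_2 = 4.130000 − 39.177923·(4.130000 − 2.660000) / (39.177923 − (-8.703711)) = 4.130000 − (57.591547)/(47.881634) = 2.927210

2.9272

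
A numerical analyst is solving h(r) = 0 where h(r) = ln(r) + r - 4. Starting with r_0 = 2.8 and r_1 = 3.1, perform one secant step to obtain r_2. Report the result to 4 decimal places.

2.9272

h(2.8) = -0.170381, h(3.1) = 0.231402
r_2 = 3.100000 − 0.231402·(3.100000 − 2.800000) / (0.231402 − (-0.170381)) = 3.100000 − (0.069421)/(0.401783) = 2.927218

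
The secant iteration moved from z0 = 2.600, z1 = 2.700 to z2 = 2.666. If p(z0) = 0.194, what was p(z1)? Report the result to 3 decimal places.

-0.100

The secant line through (2.600, 0.194) and (2.700, p(z1)) crosses zero at z2 = 2.666.
So (2.600, 0.194), (2.700, p(z1)), (2.666, 0) are collinear:
p(z1) = 0.194 · (2.700 − 2.666) / (2.600 − 2.666) = 0.194 · (0.03400)/(-0.06600) = -0.09994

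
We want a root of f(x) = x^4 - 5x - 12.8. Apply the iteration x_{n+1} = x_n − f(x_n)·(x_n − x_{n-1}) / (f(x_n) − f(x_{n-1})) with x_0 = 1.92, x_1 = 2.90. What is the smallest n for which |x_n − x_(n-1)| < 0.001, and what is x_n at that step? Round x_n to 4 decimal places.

n = 6, x_n = 2.2099

f(1.92) = -8.810455, f(2.90) = 43.428100
x_2 = 2.900000 − 43.428100·(0.980000)/(52.238555) = 2.085285;  |Δ| = 0.814715
f(2.085285) = -4.317727
x_3 = 2.085285 − (-4.317727)·(-0.814715)/(-47.745827) = 2.158961;  |Δ| = 0.073676
f(2.158961) = -1.868840
x_4 = 2.158961 − (-1.868840)·(0.073676)/(2.448887) = 2.215186;  |Δ| = 0.056225
f(2.215186) = 0.203191
x_5 = 2.215186 − 0.203191·(0.056225)/(2.072031) = 2.209672;  |Δ| = 0.005514
f(2.209672) = -0.008080
x_6 = 2.209672 − (-0.008080)·(-0.005514)/(-0.211271) = 2.209883;  |Δ| = 0.000211
|x_6 − x_5| = 0.000211 < 0.001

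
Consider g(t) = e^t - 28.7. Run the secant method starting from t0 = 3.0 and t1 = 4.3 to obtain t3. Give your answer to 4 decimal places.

3.2969

g(3.0) = -8.614463, g(4.3) = 44.999794
t2 = 4.300000 − 44.999794·(4.300000 − 3.000000) / (44.999794 − (-8.614463)) = 4.300000 − (58.499732)/(53.614257) = 3.208877
g(3.208877) = -3.948717
t3 = 3.208877 − (-3.948717)·(3.208877 − 4.300000) / (-3.948717 − 44.999794) = 3.208877 − (4.308535)/(-48.948511) = 3.296899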